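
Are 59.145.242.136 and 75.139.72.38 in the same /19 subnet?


Mask: 255.255.224.0
59.145.242.136 AND mask = 59.145.224.0
75.139.72.38 AND mask = 75.139.64.0
No, different subnets (59.145.224.0 vs 75.139.64.0)


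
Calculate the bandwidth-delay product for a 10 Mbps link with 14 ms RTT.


BDP = bandwidth * RTT
= 10 Mbps * 14 ms
= 10 * 1e6 * 14 / 1000 bits
= 140000 bits
= 17500 bytes
= 17.0898 KB
BDP = 140000 bits (17500 bytes)


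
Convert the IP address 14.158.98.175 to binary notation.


14 = 00001110
158 = 10011110
98 = 01100010
175 = 10101111
Binary: 00001110.10011110.01100010.10101111


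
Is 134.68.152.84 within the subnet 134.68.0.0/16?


Subnet network: 134.68.0.0
Test IP AND mask: 134.68.0.0
Yes, 134.68.152.84 is in 134.68.0.0/16


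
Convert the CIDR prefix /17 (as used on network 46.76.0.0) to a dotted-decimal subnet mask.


/17 means 17 network bits, 15 host bits
Binary: 11111111111111111000000000000000
Mask: 255.255.128.0


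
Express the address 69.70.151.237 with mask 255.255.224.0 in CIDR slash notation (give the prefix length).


Binary: 11111111.11111111.11100000.00000000
Count leading 1s
Prefix: /19


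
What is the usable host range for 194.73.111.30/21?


Network: 194.73.104.0
Broadcast: 194.73.111.255
First usable = network + 1
Last usable = broadcast - 1
Range: 194.73.104.1 to 194.73.111.254


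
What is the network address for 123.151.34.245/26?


IP:   01111011.10010111.00100010.11110101
Mask: 11111111.11111111.11111111.11000000
AND operation:
Net:  01111011.10010111.00100010.11000000
Network: 123.151.34.192/26


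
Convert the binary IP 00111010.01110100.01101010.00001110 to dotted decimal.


00111010 = 58
01110100 = 116
01101010 = 106
00001110 = 14
IP: 58.116.106.14


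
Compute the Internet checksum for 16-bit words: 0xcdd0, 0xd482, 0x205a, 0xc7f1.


Sum all words (with carry folding):
+ 0xcdd0 = 0xcdd0
+ 0xd482 = 0xa253
+ 0x205a = 0xc2ad
+ 0xc7f1 = 0x8a9f
One's complement: ~0x8a9f
Checksum = 0x7560


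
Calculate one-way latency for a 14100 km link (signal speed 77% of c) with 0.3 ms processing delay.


Speed = 0.77 * 3e5 km/s = 231000 km/s
Propagation delay = 14100 / 231000 = 0.061 s = 61.039 ms
Processing delay = 0.3 ms
Total one-way latency = 61.339 ms


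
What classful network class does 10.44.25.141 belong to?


First octet: 10
Binary: 00001010
0xxxxxxx -> Class A (1-126)
Class A, default mask 255.0.0.0 (/8)


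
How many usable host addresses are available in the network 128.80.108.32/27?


Host bits = 32 - 27 = 5
Total addresses = 2^5 = 32
Usable = total - 2 (network and broadcast)
Usable hosts: 30


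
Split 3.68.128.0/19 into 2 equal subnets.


New prefix = 19 + 1 = 20
Each subnet has 4096 addresses
  3.68.128.0/20
  3.68.144.0/20
Subnets: 3.68.128.0/20, 3.68.144.0/20


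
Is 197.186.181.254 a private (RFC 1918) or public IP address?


RFC 1918 private ranges:
  10.0.0.0/8 (10.0.0.0 - 10.255.255.255)
  172.16.0.0/12 (172.16.0.0 - 172.31.255.255)
  192.168.0.0/16 (192.168.0.0 - 192.168.255.255)
Public (not in any RFC 1918 range)


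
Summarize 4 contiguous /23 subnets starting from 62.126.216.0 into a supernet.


Original prefix: /23
Number of subnets: 4 = 2^2
New prefix = 23 - 2 = 21
Supernet: 62.126.216.0/21


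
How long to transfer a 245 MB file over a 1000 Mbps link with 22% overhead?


Effective throughput = 1000 * (1 - 22/100) = 780 Mbps
File size in Mb = 245 * 8 = 1960 Mb
Time = 1960 / 780
Time = 2.5128 seconds


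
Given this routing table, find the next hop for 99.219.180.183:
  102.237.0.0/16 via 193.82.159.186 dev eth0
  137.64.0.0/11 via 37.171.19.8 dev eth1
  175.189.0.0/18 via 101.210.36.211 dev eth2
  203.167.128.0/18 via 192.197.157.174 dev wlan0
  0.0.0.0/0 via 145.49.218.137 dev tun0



Longest prefix match for 99.219.180.183:
  /16 102.237.0.0: no
  /11 137.64.0.0: no
  /18 175.189.0.0: no
  /18 203.167.128.0: no
  /0 0.0.0.0: MATCH
Selected: next-hop 145.49.218.137 via tun0 (matched /0)


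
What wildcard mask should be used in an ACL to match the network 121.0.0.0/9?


Subnet mask: 255.128.0.0
Wildcard = 255.255.255.255 - subnet mask
255 - 255 = 0
255 - 128 = 127
255 - 0 = 255
255 - 0 = 255
Wildcard: 0.127.255.255


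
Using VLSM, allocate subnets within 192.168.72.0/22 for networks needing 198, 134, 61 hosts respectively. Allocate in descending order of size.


198 hosts -> /24 (254 usable): 192.168.72.0/24
134 hosts -> /24 (254 usable): 192.168.73.0/24
61 hosts -> /26 (62 usable): 192.168.74.0/26
Allocation: 192.168.72.0/24 (198 hosts, 254 usable); 192.168.73.0/24 (134 hosts, 254 usable); 192.168.74.0/26 (61 hosts, 62 usable)


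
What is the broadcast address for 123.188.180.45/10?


Network: 123.128.0.0/10
Host bits = 22
Set all host bits to 1:
Broadcast: 123.191.255.255


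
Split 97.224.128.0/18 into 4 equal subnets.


New prefix = 18 + 2 = 20
Each subnet has 4096 addresses
  97.224.128.0/20
  97.224.144.0/20
  97.224.160.0/20
  97.224.176.0/20
Subnets: 97.224.128.0/20, 97.224.144.0/20, 97.224.160.0/20, 97.224.176.0/20


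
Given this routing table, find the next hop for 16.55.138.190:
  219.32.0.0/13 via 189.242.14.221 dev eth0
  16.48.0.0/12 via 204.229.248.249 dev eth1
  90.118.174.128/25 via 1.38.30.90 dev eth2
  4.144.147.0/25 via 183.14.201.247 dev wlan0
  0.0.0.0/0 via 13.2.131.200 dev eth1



Longest prefix match for 16.55.138.190:
  /13 219.32.0.0: no
  /12 16.48.0.0: MATCH
  /25 90.118.174.128: no
  /25 4.144.147.0: no
  /0 0.0.0.0: MATCH
Selected: next-hop 204.229.248.249 via eth1 (matched /12)


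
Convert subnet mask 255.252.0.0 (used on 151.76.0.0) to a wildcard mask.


Subnet mask: 255.252.0.0
Wildcard = 255.255.255.255 - subnet mask
255 - 255 = 0
255 - 252 = 3
255 - 0 = 255
255 - 0 = 255
Wildcard: 0.3.255.255


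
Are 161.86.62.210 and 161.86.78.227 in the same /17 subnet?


Mask: 255.255.128.0
161.86.62.210 AND mask = 161.86.0.0
161.86.78.227 AND mask = 161.86.0.0
Yes, same subnet (161.86.0.0)


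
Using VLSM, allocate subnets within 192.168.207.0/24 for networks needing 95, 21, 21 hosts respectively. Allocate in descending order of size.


95 hosts -> /25 (126 usable): 192.168.207.0/25
21 hosts -> /27 (30 usable): 192.168.207.128/27
21 hosts -> /27 (30 usable): 192.168.207.160/27
Allocation: 192.168.207.0/25 (95 hosts, 126 usable); 192.168.207.128/27 (21 hosts, 30 usable); 192.168.207.160/27 (21 hosts, 30 usable)


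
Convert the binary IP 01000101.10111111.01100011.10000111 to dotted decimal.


01000101 = 69
10111111 = 191
01100011 = 99
10000111 = 135
IP: 69.191.99.135


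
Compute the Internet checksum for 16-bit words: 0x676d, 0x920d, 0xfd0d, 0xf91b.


Sum all words (with carry folding):
+ 0x676d = 0x676d
+ 0x920d = 0xf97a
+ 0xfd0d = 0xf688
+ 0xf91b = 0xefa4
One's complement: ~0xefa4
Checksum = 0x105b


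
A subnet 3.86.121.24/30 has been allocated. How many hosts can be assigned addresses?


Host bits = 32 - 30 = 2
Total addresses = 2^2 = 4
Usable = total - 2 (network and broadcast)
Usable hosts: 2


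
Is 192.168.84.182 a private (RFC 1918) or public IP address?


RFC 1918 private ranges:
  10.0.0.0/8 (10.0.0.0 - 10.255.255.255)
  172.16.0.0/12 (172.16.0.0 - 172.31.255.255)
  192.168.0.0/16 (192.168.0.0 - 192.168.255.255)
Private (in 192.168.0.0/16)


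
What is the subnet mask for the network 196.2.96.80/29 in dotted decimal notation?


/29 means 29 network bits, 3 host bits
Binary: 11111111111111111111111111111000
Mask: 255.255.255.248


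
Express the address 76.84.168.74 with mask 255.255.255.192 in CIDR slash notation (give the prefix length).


Binary: 11111111.11111111.11111111.11000000
Count leading 1s
Prefix: /26


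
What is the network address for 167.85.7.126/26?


IP:   10100111.01010101.00000111.01111110
Mask: 11111111.11111111.11111111.11000000
AND operation:
Net:  10100111.01010101.00000111.01000000
Network: 167.85.7.64/26


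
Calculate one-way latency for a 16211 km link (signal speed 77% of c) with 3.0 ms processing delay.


Speed = 0.77 * 3e5 km/s = 231000 km/s
Propagation delay = 16211 / 231000 = 0.0702 s = 70.1775 ms
Processing delay = 3.0 ms
Total one-way latency = 73.1775 ms


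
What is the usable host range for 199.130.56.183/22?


Network: 199.130.56.0
Broadcast: 199.130.59.255
First usable = network + 1
Last usable = broadcast - 1
Range: 199.130.56.1 to 199.130.59.254


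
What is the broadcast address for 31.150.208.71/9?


Network: 31.128.0.0/9
Host bits = 23
Set all host bits to 1:
Broadcast: 31.255.255.255


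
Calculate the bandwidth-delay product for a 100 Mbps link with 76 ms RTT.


BDP = bandwidth * RTT
= 100 Mbps * 76 ms
= 100 * 1e6 * 76 / 1000 bits
= 7600000 bits
= 950000 bytes
= 927.7344 KB
BDP = 7600000 bits (950000 bytes)


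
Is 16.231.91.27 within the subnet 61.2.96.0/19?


Subnet network: 61.2.96.0
Test IP AND mask: 16.231.64.0
No, 16.231.91.27 is not in 61.2.96.0/19


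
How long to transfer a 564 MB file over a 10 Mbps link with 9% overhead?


Effective throughput = 10 * (1 - 9/100) = 9.1 Mbps
File size in Mb = 564 * 8 = 4512 Mb
Time = 4512 / 9.1
Time = 495.8242 seconds


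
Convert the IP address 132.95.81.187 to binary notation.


132 = 10000100
95 = 01011111
81 = 01010001
187 = 10111011
Binary: 10000100.01011111.01010001.10111011


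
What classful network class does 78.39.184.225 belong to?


First octet: 78
Binary: 01001110
0xxxxxxx -> Class A (1-126)
Class A, default mask 255.0.0.0 (/8)


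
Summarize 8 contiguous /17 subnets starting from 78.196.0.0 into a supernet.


Original prefix: /17
Number of subnets: 8 = 2^3
New prefix = 17 - 3 = 14
Supernet: 78.196.0.0/14


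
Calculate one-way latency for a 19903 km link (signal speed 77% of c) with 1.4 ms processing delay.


Speed = 0.77 * 3e5 km/s = 231000 km/s
Propagation delay = 19903 / 231000 = 0.0862 s = 86.1602 ms
Processing delay = 1.4 ms
Total one-way latency = 87.5602 ms


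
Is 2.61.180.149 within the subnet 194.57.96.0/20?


Subnet network: 194.57.96.0
Test IP AND mask: 2.61.176.0
No, 2.61.180.149 is not in 194.57.96.0/20


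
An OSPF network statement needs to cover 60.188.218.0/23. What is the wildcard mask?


Subnet mask: 255.255.254.0
Wildcard = 255.255.255.255 - subnet mask
255 - 255 = 0
255 - 255 = 0
255 - 254 = 1
255 - 0 = 255
Wildcard: 0.0.1.255


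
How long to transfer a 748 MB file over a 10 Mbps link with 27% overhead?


Effective throughput = 10 * (1 - 27/100) = 7.3 Mbps
File size in Mb = 748 * 8 = 5984 Mb
Time = 5984 / 7.3
Time = 819.726 seconds


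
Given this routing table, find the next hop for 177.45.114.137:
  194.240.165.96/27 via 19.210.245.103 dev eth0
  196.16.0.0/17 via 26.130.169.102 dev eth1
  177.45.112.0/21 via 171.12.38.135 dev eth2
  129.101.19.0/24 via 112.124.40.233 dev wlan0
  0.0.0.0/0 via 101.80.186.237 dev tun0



Longest prefix match for 177.45.114.137:
  /27 194.240.165.96: no
  /17 196.16.0.0: no
  /21 177.45.112.0: MATCH
  /24 129.101.19.0: no
  /0 0.0.0.0: MATCH
Selected: next-hop 171.12.38.135 via eth2 (matched /21)


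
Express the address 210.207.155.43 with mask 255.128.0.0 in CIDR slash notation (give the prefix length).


Binary: 11111111.10000000.00000000.00000000
Count leading 1s
Prefix: /9


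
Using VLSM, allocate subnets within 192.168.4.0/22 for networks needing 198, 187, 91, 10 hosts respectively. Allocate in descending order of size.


198 hosts -> /24 (254 usable): 192.168.4.0/24
187 hosts -> /24 (254 usable): 192.168.5.0/24
91 hosts -> /25 (126 usable): 192.168.6.0/25
10 hosts -> /28 (14 usable): 192.168.6.128/28
Allocation: 192.168.4.0/24 (198 hosts, 254 usable); 192.168.5.0/24 (187 hosts, 254 usable); 192.168.6.0/25 (91 hosts, 126 usable); 192.168.6.128/28 (10 hosts, 14 usable)


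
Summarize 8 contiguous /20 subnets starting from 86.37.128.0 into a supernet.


Original prefix: /20
Number of subnets: 8 = 2^3
New prefix = 20 - 3 = 17
Supernet: 86.37.128.0/17


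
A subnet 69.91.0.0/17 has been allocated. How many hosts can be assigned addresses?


Host bits = 32 - 17 = 15
Total addresses = 2^15 = 32768
Usable = total - 2 (network and broadcast)
Usable hosts: 32766


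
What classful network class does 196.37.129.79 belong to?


First octet: 196
Binary: 11000100
110xxxxx -> Class C (192-223)
Class C, default mask 255.255.255.0 (/24)


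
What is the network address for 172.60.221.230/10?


IP:   10101100.00111100.11011101.11100110
Mask: 11111111.11000000.00000000.00000000
AND operation:
Net:  10101100.00000000.00000000.00000000
Network: 172.0.0.0/10


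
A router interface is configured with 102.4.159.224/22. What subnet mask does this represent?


/22 means 22 network bits, 10 host bits
Binary: 11111111111111111111110000000000
Mask: 255.255.252.0


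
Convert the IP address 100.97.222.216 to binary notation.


100 = 01100100
97 = 01100001
222 = 11011110
216 = 11011000
Binary: 01100100.01100001.11011110.11011000


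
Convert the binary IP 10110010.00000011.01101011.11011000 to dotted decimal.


10110010 = 178
00000011 = 3
01101011 = 107
11011000 = 216
IP: 178.3.107.216


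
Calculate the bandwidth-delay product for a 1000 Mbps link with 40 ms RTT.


BDP = bandwidth * RTT
= 1000 Mbps * 40 ms
= 1000 * 1e6 * 40 / 1000 bits
= 40000000 bits
= 5000000 bytes
= 4882.8125 KB
BDP = 40000000 bits (5000000 bytes)


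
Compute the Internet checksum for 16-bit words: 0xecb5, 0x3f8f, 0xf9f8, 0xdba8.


Sum all words (with carry folding):
+ 0xecb5 = 0xecb5
+ 0x3f8f = 0x2c45
+ 0xf9f8 = 0x263e
+ 0xdba8 = 0x01e7
One's complement: ~0x01e7
Checksum = 0xfe18


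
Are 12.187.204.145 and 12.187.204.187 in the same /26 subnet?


Mask: 255.255.255.192
12.187.204.145 AND mask = 12.187.204.128
12.187.204.187 AND mask = 12.187.204.128
Yes, same subnet (12.187.204.128)


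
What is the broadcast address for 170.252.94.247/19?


Network: 170.252.64.0/19
Host bits = 13
Set all host bits to 1:
Broadcast: 170.252.95.255


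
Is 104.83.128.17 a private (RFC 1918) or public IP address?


RFC 1918 private ranges:
  10.0.0.0/8 (10.0.0.0 - 10.255.255.255)
  172.16.0.0/12 (172.16.0.0 - 172.31.255.255)
  192.168.0.0/16 (192.168.0.0 - 192.168.255.255)
Public (not in any RFC 1918 range)


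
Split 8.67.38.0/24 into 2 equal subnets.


New prefix = 24 + 1 = 25
Each subnet has 128 addresses
  8.67.38.0/25
  8.67.38.128/25
Subnets: 8.67.38.0/25, 8.67.38.128/25


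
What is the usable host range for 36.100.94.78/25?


Network: 36.100.94.0
Broadcast: 36.100.94.127
First usable = network + 1
Last usable = broadcast - 1
Range: 36.100.94.1 to 36.100.94.126


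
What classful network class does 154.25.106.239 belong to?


First octet: 154
Binary: 10011010
10xxxxxx -> Class B (128-191)
Class B, default mask 255.255.0.0 (/16)


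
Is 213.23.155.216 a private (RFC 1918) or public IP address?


RFC 1918 private ranges:
  10.0.0.0/8 (10.0.0.0 - 10.255.255.255)
  172.16.0.0/12 (172.16.0.0 - 172.31.255.255)
  192.168.0.0/16 (192.168.0.0 - 192.168.255.255)
Public (not in any RFC 1918 range)


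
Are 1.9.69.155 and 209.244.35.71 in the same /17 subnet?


Mask: 255.255.128.0
1.9.69.155 AND mask = 1.9.0.0
209.244.35.71 AND mask = 209.244.0.0
No, different subnets (1.9.0.0 vs 209.244.0.0)


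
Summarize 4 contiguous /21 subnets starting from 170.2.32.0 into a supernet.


Original prefix: /21
Number of subnets: 4 = 2^2
New prefix = 21 - 2 = 19
Supernet: 170.2.32.0/19


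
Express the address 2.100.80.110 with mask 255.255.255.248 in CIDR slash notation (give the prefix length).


Binary: 11111111.11111111.11111111.11111000
Count leading 1s
Prefix: /29


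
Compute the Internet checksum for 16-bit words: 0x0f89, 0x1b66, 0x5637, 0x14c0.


Sum all words (with carry folding):
+ 0x0f89 = 0x0f89
+ 0x1b66 = 0x2aef
+ 0x5637 = 0x8126
+ 0x14c0 = 0x95e6
One's complement: ~0x95e6
Checksum = 0x6a19


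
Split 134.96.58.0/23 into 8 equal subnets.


New prefix = 23 + 3 = 26
Each subnet has 64 addresses
  134.96.58.0/26
  134.96.58.64/26
  134.96.58.128/26
  134.96.58.192/26
  134.96.59.0/26
  134.96.59.64/26
  134.96.59.128/26
  134.96.59.192/26
Subnets: 134.96.58.0/26, 134.96.58.64/26, 134.96.58.128/26, 134.96.58.192/26, 134.96.59.0/26, 134.96.59.64/26, 134.96.59.128/26, 134.96.59.192/26


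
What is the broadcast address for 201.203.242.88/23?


Network: 201.203.242.0/23
Host bits = 9
Set all host bits to 1:
Broadcast: 201.203.243.255


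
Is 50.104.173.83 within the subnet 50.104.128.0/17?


Subnet network: 50.104.128.0
Test IP AND mask: 50.104.128.0
Yes, 50.104.173.83 is in 50.104.128.0/17


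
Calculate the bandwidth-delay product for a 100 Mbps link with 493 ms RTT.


BDP = bandwidth * RTT
= 100 Mbps * 493 ms
= 100 * 1e6 * 493 / 1000 bits
= 49300000 bits
= 6162500 bytes
= 6018.0664 KB
BDP = 49300000 bits (6162500 bytes)


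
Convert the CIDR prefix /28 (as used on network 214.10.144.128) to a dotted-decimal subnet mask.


/28 means 28 network bits, 4 host bits
Binary: 11111111111111111111111111110000
Mask: 255.255.255.240


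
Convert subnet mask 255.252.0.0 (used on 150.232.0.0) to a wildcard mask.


Subnet mask: 255.252.0.0
Wildcard = 255.255.255.255 - subnet mask
255 - 255 = 0
255 - 252 = 3
255 - 0 = 255
255 - 0 = 255
Wildcard: 0.3.255.255


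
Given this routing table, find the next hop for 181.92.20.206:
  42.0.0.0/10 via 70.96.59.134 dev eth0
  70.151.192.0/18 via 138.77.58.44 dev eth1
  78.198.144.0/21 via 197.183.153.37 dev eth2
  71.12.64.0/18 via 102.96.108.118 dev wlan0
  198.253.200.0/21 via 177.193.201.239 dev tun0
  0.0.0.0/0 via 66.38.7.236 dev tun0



Longest prefix match for 181.92.20.206:
  /10 42.0.0.0: no
  /18 70.151.192.0: no
  /21 78.198.144.0: no
  /18 71.12.64.0: no
  /21 198.253.200.0: no
  /0 0.0.0.0: MATCH
Selected: next-hop 66.38.7.236 via tun0 (matched /0)


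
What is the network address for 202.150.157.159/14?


IP:   11001010.10010110.10011101.10011111
Mask: 11111111.11111100.00000000.00000000
AND operation:
Net:  11001010.10010100.00000000.00000000
Network: 202.148.0.0/14


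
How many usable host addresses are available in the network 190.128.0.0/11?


Host bits = 32 - 11 = 21
Total addresses = 2^21 = 2097152
Usable = total - 2 (network and broadcast)
Usable hosts: 2097150


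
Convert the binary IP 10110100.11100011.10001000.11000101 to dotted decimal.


10110100 = 180
11100011 = 227
10001000 = 136
11000101 = 197
IP: 180.227.136.197


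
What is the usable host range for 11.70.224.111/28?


Network: 11.70.224.96
Broadcast: 11.70.224.111
First usable = network + 1
Last usable = broadcast - 1
Range: 11.70.224.97 to 11.70.224.110


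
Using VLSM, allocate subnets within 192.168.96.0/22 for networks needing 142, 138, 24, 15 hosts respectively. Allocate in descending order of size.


142 hosts -> /24 (254 usable): 192.168.96.0/24
138 hosts -> /24 (254 usable): 192.168.97.0/24
24 hosts -> /27 (30 usable): 192.168.98.0/27
15 hosts -> /27 (30 usable): 192.168.98.32/27
Allocation: 192.168.96.0/24 (142 hosts, 254 usable); 192.168.97.0/24 (138 hosts, 254 usable); 192.168.98.0/27 (24 hosts, 30 usable); 192.168.98.32/27 (15 hosts, 30 usable)


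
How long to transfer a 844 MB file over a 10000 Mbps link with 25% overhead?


Effective throughput = 10000 * (1 - 25/100) = 7500 Mbps
File size in Mb = 844 * 8 = 6752 Mb
Time = 6752 / 7500
Time = 0.9003 seconds


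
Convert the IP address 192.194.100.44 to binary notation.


192 = 11000000
194 = 11000010
100 = 01100100
44 = 00101100
Binary: 11000000.11000010.01100100.00101100


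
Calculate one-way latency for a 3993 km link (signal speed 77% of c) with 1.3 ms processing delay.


Speed = 0.77 * 3e5 km/s = 231000 km/s
Propagation delay = 3993 / 231000 = 0.0173 s = 17.2857 ms
Processing delay = 1.3 ms
Total one-way latency = 18.5857 ms


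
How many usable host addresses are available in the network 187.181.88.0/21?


Host bits = 32 - 21 = 11
Total addresses = 2^11 = 2048
Usable = total - 2 (network and broadcast)
Usable hosts: 2046


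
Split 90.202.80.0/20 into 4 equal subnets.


New prefix = 20 + 2 = 22
Each subnet has 1024 addresses
  90.202.80.0/22
  90.202.84.0/22
  90.202.88.0/22
  90.202.92.0/22
Subnets: 90.202.80.0/22, 90.202.84.0/22, 90.202.88.0/22, 90.202.92.0/22


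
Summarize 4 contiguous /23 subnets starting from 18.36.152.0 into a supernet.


Original prefix: /23
Number of subnets: 4 = 2^2
New prefix = 23 - 2 = 21
Supernet: 18.36.152.0/21


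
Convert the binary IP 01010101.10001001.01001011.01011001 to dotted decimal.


01010101 = 85
10001001 = 137
01001011 = 75
01011001 = 89
IP: 85.137.75.89


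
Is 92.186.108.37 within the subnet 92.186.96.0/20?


Subnet network: 92.186.96.0
Test IP AND mask: 92.186.96.0
Yes, 92.186.108.37 is in 92.186.96.0/20


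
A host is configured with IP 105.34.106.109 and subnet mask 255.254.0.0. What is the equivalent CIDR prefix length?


Binary: 11111111.11111110.00000000.00000000
Count leading 1s
Prefix: /15


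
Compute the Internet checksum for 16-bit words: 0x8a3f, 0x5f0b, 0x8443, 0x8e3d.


Sum all words (with carry folding):
+ 0x8a3f = 0x8a3f
+ 0x5f0b = 0xe94a
+ 0x8443 = 0x6d8e
+ 0x8e3d = 0xfbcb
One's complement: ~0xfbcb
Checksum = 0x0434


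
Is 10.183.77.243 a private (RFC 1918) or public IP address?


RFC 1918 private ranges:
  10.0.0.0/8 (10.0.0.0 - 10.255.255.255)
  172.16.0.0/12 (172.16.0.0 - 172.31.255.255)
  192.168.0.0/16 (192.168.0.0 - 192.168.255.255)
Private (in 10.0.0.0/8)


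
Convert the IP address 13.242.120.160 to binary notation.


13 = 00001101
242 = 11110010
120 = 01111000
160 = 10100000
Binary: 00001101.11110010.01111000.10100000


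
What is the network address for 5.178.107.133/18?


IP:   00000101.10110010.01101011.10000101
Mask: 11111111.11111111.11000000.00000000
AND operation:
Net:  00000101.10110010.01000000.00000000
Network: 5.178.64.0/18


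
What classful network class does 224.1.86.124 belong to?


First octet: 224
Binary: 11100000
1110xxxx -> Class D (224-239)
Class D (multicast), default mask N/A


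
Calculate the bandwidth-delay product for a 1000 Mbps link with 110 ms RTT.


BDP = bandwidth * RTT
= 1000 Mbps * 110 ms
= 1000 * 1e6 * 110 / 1000 bits
= 110000000 bits
= 13750000 bytes
= 13427.7344 KB
BDP = 110000000 bits (13750000 bytes)


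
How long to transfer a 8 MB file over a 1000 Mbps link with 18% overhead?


Effective throughput = 1000 * (1 - 18/100) = 820.0 Mbps
File size in Mb = 8 * 8 = 64 Mb
Time = 64 / 820.0
Time = 0.078 seconds


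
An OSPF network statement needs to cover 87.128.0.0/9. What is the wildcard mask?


Subnet mask: 255.128.0.0
Wildcard = 255.255.255.255 - subnet mask
255 - 255 = 0
255 - 128 = 127
255 - 0 = 255
255 - 0 = 255
Wildcard: 0.127.255.255


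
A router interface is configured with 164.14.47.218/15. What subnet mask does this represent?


/15 means 15 network bits, 17 host bits
Binary: 11111111111111100000000000000000
Mask: 255.254.0.0


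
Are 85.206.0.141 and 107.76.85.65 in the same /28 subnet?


Mask: 255.255.255.240
85.206.0.141 AND mask = 85.206.0.128
107.76.85.65 AND mask = 107.76.85.64
No, different subnets (85.206.0.128 vs 107.76.85.64)


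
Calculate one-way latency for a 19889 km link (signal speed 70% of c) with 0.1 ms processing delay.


Speed = 0.7 * 3e5 km/s = 210000 km/s
Propagation delay = 19889 / 210000 = 0.0947 s = 94.7095 ms
Processing delay = 0.1 ms
Total one-way latency = 94.8095 ms


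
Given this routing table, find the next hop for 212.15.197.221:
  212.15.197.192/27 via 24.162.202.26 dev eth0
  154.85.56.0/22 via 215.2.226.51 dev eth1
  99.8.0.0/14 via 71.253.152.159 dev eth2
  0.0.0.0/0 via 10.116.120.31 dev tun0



Longest prefix match for 212.15.197.221:
  /27 212.15.197.192: MATCH
  /22 154.85.56.0: no
  /14 99.8.0.0: no
  /0 0.0.0.0: MATCH
Selected: next-hop 24.162.202.26 via eth0 (matched /27)


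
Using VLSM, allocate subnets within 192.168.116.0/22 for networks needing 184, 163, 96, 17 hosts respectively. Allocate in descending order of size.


184 hosts -> /24 (254 usable): 192.168.116.0/24
163 hosts -> /24 (254 usable): 192.168.117.0/24
96 hosts -> /25 (126 usable): 192.168.118.0/25
17 hosts -> /27 (30 usable): 192.168.118.128/27
Allocation: 192.168.116.0/24 (184 hosts, 254 usable); 192.168.117.0/24 (163 hosts, 254 usable); 192.168.118.0/25 (96 hosts, 126 usable); 192.168.118.128/27 (17 hosts, 30 usable)


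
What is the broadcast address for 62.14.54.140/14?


Network: 62.12.0.0/14
Host bits = 18
Set all host bits to 1:
Broadcast: 62.15.255.255


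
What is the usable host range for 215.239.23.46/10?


Network: 215.192.0.0
Broadcast: 215.255.255.255
First usable = network + 1
Last usable = broadcast - 1
Range: 215.192.0.1 to 215.255.255.254


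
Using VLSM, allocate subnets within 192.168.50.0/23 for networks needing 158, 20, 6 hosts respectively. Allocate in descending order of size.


158 hosts -> /24 (254 usable): 192.168.50.0/24
20 hosts -> /27 (30 usable): 192.168.51.0/27
6 hosts -> /29 (6 usable): 192.168.51.32/29
Allocation: 192.168.50.0/24 (158 hosts, 254 usable); 192.168.51.0/27 (20 hosts, 30 usable); 192.168.51.32/29 (6 hosts, 6 usable)


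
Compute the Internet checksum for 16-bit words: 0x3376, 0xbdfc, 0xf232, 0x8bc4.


Sum all words (with carry folding):
+ 0x3376 = 0x3376
+ 0xbdfc = 0xf172
+ 0xf232 = 0xe3a5
+ 0x8bc4 = 0x6f6a
One's complement: ~0x6f6a
Checksum = 0x9095


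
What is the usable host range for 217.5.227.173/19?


Network: 217.5.224.0
Broadcast: 217.5.255.255
First usable = network + 1
Last usable = broadcast - 1
Range: 217.5.224.1 to 217.5.255.254


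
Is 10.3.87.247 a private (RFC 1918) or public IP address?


RFC 1918 private ranges:
  10.0.0.0/8 (10.0.0.0 - 10.255.255.255)
  172.16.0.0/12 (172.16.0.0 - 172.31.255.255)
  192.168.0.0/16 (192.168.0.0 - 192.168.255.255)
Private (in 10.0.0.0/8)


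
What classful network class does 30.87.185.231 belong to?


First octet: 30
Binary: 00011110
0xxxxxxx -> Class A (1-126)
Class A, default mask 255.0.0.0 (/8)


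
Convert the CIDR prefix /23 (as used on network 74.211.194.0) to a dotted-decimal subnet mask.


/23 means 23 network bits, 9 host bits
Binary: 11111111111111111111111000000000
Mask: 255.255.254.0


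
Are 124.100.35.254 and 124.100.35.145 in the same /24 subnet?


Mask: 255.255.255.0
124.100.35.254 AND mask = 124.100.35.0
124.100.35.145 AND mask = 124.100.35.0
Yes, same subnet (124.100.35.0)


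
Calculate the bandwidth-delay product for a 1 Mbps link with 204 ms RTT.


BDP = bandwidth * RTT
= 1 Mbps * 204 ms
= 1 * 1e6 * 204 / 1000 bits
= 204000 bits
= 25500 bytes
= 24.9023 KB
BDP = 204000 bits (25500 bytes)


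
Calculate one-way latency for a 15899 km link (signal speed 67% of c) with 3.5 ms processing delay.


Speed = 0.67 * 3e5 km/s = 201000 km/s
Propagation delay = 15899 / 201000 = 0.0791 s = 79.0995 ms
Processing delay = 3.5 ms
Total one-way latency = 82.5995 ms


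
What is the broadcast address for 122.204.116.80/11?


Network: 122.192.0.0/11
Host bits = 21
Set all host bits to 1:
Broadcast: 122.223.255.255


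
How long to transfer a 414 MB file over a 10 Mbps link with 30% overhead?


Effective throughput = 10 * (1 - 30/100) = 7 Mbps
File size in Mb = 414 * 8 = 3312 Mb
Time = 3312 / 7
Time = 473.1429 seconds


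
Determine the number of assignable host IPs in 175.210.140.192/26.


Host bits = 32 - 26 = 6
Total addresses = 2^6 = 64
Usable = total - 2 (network and broadcast)
Usable hosts: 62


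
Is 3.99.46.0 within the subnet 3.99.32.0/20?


Subnet network: 3.99.32.0
Test IP AND mask: 3.99.32.0
Yes, 3.99.46.0 is in 3.99.32.0/20


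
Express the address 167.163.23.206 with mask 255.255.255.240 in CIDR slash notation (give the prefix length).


Binary: 11111111.11111111.11111111.11110000
Count leading 1s
Prefix: /28


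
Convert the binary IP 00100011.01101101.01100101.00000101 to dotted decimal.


00100011 = 35
01101101 = 109
01100101 = 101
00000101 = 5
IP: 35.109.101.5


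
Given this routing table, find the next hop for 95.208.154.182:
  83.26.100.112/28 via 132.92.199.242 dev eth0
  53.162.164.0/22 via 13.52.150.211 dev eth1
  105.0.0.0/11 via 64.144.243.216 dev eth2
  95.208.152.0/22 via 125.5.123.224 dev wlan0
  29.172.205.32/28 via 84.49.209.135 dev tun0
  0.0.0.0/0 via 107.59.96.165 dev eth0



Longest prefix match for 95.208.154.182:
  /28 83.26.100.112: no
  /22 53.162.164.0: no
  /11 105.0.0.0: no
  /22 95.208.152.0: MATCH
  /28 29.172.205.32: no
  /0 0.0.0.0: MATCH
Selected: next-hop 125.5.123.224 via wlan0 (matched /22)


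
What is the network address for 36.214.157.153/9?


IP:   00100100.11010110.10011101.10011001
Mask: 11111111.10000000.00000000.00000000
AND operation:
Net:  00100100.10000000.00000000.00000000
Network: 36.128.0.0/9


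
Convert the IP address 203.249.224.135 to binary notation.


203 = 11001011
249 = 11111001
224 = 11100000
135 = 10000111
Binary: 11001011.11111001.11100000.10000111


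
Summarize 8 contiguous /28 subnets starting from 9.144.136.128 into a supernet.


Original prefix: /28
Number of subnets: 8 = 2^3
New prefix = 28 - 3 = 25
Supernet: 9.144.136.128/25


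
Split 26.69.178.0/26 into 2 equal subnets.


New prefix = 26 + 1 = 27
Each subnet has 32 addresses
  26.69.178.0/27
  26.69.178.32/27
Subnets: 26.69.178.0/27, 26.69.178.32/27


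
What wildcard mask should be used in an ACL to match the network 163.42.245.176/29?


Subnet mask: 255.255.255.248
Wildcard = 255.255.255.255 - subnet mask
255 - 255 = 0
255 - 255 = 0
255 - 255 = 0
255 - 248 = 7
Wildcard: 0.0.0.7


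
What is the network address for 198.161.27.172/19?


IP:   11000110.10100001.00011011.10101100
Mask: 11111111.11111111.11100000.00000000
AND operation:
Net:  11000110.10100001.00000000.00000000
Network: 198.161.0.0/19


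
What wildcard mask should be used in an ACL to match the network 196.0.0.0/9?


Subnet mask: 255.128.0.0
Wildcard = 255.255.255.255 - subnet mask
255 - 255 = 0
255 - 128 = 127
255 - 0 = 255
255 - 0 = 255
Wildcard: 0.127.255.255


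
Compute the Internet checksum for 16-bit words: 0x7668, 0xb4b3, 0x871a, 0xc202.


Sum all words (with carry folding):
+ 0x7668 = 0x7668
+ 0xb4b3 = 0x2b1c
+ 0x871a = 0xb236
+ 0xc202 = 0x7439
One's complement: ~0x7439
Checksum = 0x8bc6


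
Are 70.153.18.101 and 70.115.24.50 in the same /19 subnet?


Mask: 255.255.224.0
70.153.18.101 AND mask = 70.153.0.0
70.115.24.50 AND mask = 70.115.0.0
No, different subnets (70.153.0.0 vs 70.115.0.0)


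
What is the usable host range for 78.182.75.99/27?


Network: 78.182.75.96
Broadcast: 78.182.75.127
First usable = network + 1
Last usable = broadcast - 1
Range: 78.182.75.97 to 78.182.75.126


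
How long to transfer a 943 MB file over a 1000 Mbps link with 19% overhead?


Effective throughput = 1000 * (1 - 19/100) = 810 Mbps
File size in Mb = 943 * 8 = 7544 Mb
Time = 7544 / 810
Time = 9.3136 seconds


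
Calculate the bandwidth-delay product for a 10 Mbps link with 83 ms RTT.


BDP = bandwidth * RTT
= 10 Mbps * 83 ms
= 10 * 1e6 * 83 / 1000 bits
= 830000 bits
= 103750 bytes
= 101.3184 KB
BDP = 830000 bits (103750 bytes)


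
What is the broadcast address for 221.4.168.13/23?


Network: 221.4.168.0/23
Host bits = 9
Set all host bits to 1:
Broadcast: 221.4.169.255


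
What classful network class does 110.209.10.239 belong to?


First octet: 110
Binary: 01101110
0xxxxxxx -> Class A (1-126)
Class A, default mask 255.0.0.0 (/8)


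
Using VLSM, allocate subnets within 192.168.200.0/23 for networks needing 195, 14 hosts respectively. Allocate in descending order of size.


195 hosts -> /24 (254 usable): 192.168.200.0/24
14 hosts -> /28 (14 usable): 192.168.201.0/28
Allocation: 192.168.200.0/24 (195 hosts, 254 usable); 192.168.201.0/28 (14 hosts, 14 usable)


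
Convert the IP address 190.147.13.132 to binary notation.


190 = 10111110
147 = 10010011
13 = 00001101
132 = 10000100
Binary: 10111110.10010011.00001101.10000100


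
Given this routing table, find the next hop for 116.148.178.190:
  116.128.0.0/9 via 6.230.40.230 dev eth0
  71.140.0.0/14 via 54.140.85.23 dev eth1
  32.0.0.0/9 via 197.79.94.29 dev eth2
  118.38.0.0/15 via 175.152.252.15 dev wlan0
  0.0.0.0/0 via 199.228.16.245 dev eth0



Longest prefix match for 116.148.178.190:
  /9 116.128.0.0: MATCH
  /14 71.140.0.0: no
  /9 32.0.0.0: no
  /15 118.38.0.0: no
  /0 0.0.0.0: MATCH
Selected: next-hop 6.230.40.230 via eth0 (matched /9)


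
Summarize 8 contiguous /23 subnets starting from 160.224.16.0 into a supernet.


Original prefix: /23
Number of subnets: 8 = 2^3
New prefix = 23 - 3 = 20
Supernet: 160.224.16.0/20


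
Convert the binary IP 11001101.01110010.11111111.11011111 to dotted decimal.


11001101 = 205
01110010 = 114
11111111 = 255
11011111 = 223
IP: 205.114.255.223


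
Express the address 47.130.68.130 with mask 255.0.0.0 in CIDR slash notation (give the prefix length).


Binary: 11111111.00000000.00000000.00000000
Count leading 1s
Prefix: /8


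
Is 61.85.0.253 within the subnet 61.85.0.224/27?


Subnet network: 61.85.0.224
Test IP AND mask: 61.85.0.224
Yes, 61.85.0.253 is in 61.85.0.224/27


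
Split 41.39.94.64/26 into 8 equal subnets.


New prefix = 26 + 3 = 29
Each subnet has 8 addresses
  41.39.94.64/29
  41.39.94.72/29
  41.39.94.80/29
  41.39.94.88/29
  41.39.94.96/29
  41.39.94.104/29
  41.39.94.112/29
  41.39.94.120/29
Subnets: 41.39.94.64/29, 41.39.94.72/29, 41.39.94.80/29, 41.39.94.88/29, 41.39.94.96/29, 41.39.94.104/29, 41.39.94.112/29, 41.39.94.120/29


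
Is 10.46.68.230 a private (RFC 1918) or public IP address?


RFC 1918 private ranges:
  10.0.0.0/8 (10.0.0.0 - 10.255.255.255)
  172.16.0.0/12 (172.16.0.0 - 172.31.255.255)
  192.168.0.0/16 (192.168.0.0 - 192.168.255.255)
Private (in 10.0.0.0/8)


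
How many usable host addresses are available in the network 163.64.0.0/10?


Host bits = 32 - 10 = 22
Total addresses = 2^22 = 4194304
Usable = total - 2 (network and broadcast)
Usable hosts: 4194302


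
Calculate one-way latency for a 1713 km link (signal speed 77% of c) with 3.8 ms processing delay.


Speed = 0.77 * 3e5 km/s = 231000 km/s
Propagation delay = 1713 / 231000 = 0.0074 s = 7.4156 ms
Processing delay = 3.8 ms
Total one-way latency = 11.2156 ms


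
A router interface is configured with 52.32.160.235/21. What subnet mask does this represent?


/21 means 21 network bits, 11 host bits
Binary: 11111111111111111111100000000000
Mask: 255.255.248.0


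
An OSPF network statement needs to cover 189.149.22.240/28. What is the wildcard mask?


Subnet mask: 255.255.255.240
Wildcard = 255.255.255.255 - subnet mask
255 - 255 = 0
255 - 255 = 0
255 - 255 = 0
255 - 240 = 15
Wildcard: 0.0.0.15


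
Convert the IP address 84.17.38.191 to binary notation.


84 = 01010100
17 = 00010001
38 = 00100110
191 = 10111111
Binary: 01010100.00010001.00100110.10111111


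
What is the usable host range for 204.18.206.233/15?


Network: 204.18.0.0
Broadcast: 204.19.255.255
First usable = network + 1
Last usable = broadcast - 1
Range: 204.18.0.1 to 204.19.255.254


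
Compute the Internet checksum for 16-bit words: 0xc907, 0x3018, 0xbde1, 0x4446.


Sum all words (with carry folding):
+ 0xc907 = 0xc907
+ 0x3018 = 0xf91f
+ 0xbde1 = 0xb701
+ 0x4446 = 0xfb47
One's complement: ~0xfb47
Checksum = 0x04b8


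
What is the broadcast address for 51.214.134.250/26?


Network: 51.214.134.192/26
Host bits = 6
Set all host bits to 1:
Broadcast: 51.214.134.255


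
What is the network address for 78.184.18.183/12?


IP:   01001110.10111000.00010010.10110111
Mask: 11111111.11110000.00000000.00000000
AND operation:
Net:  01001110.10110000.00000000.00000000
Network: 78.176.0.0/12


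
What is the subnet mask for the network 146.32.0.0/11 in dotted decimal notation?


/11 means 11 network bits, 21 host bits
Binary: 11111111111000000000000000000000
Mask: 255.224.0.0


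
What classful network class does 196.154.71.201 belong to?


First octet: 196
Binary: 11000100
110xxxxx -> Class C (192-223)
Class C, default mask 255.255.255.0 (/24)


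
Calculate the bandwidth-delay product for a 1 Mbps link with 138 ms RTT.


BDP = bandwidth * RTT
= 1 Mbps * 138 ms
= 1 * 1e6 * 138 / 1000 bits
= 138000 bits
= 17250 bytes
= 16.8457 KB
BDP = 138000 bits (17250 bytes)


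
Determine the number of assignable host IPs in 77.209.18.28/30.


Host bits = 32 - 30 = 2
Total addresses = 2^2 = 4
Usable = total - 2 (network and broadcast)
Usable hosts: 2


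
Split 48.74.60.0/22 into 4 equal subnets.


New prefix = 22 + 2 = 24
Each subnet has 256 addresses
  48.74.60.0/24
  48.74.61.0/24
  48.74.62.0/24
  48.74.63.0/24
Subnets: 48.74.60.0/24, 48.74.61.0/24, 48.74.62.0/24, 48.74.63.0/24


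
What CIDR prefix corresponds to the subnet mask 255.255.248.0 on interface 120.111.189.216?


Binary: 11111111.11111111.11111000.00000000
Count leading 1s
Prefix: /21


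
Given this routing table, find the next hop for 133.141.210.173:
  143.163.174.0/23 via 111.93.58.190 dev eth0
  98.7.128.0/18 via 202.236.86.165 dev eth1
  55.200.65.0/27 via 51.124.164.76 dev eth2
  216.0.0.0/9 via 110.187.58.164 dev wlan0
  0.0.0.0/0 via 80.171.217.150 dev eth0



Longest prefix match for 133.141.210.173:
  /23 143.163.174.0: no
  /18 98.7.128.0: no
  /27 55.200.65.0: no
  /9 216.0.0.0: no
  /0 0.0.0.0: MATCH
Selected: next-hop 80.171.217.150 via eth0 (matched /0)


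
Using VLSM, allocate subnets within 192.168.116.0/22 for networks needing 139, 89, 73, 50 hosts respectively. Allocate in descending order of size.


139 hosts -> /24 (254 usable): 192.168.116.0/24
89 hosts -> /25 (126 usable): 192.168.117.0/25
73 hosts -> /25 (126 usable): 192.168.117.128/25
50 hosts -> /26 (62 usable): 192.168.118.0/26
Allocation: 192.168.116.0/24 (139 hosts, 254 usable); 192.168.117.0/25 (89 hosts, 126 usable); 192.168.117.128/25 (73 hosts, 126 usable); 192.168.118.0/26 (50 hosts, 62 usable)


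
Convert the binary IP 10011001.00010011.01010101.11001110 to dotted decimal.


10011001 = 153
00010011 = 19
01010101 = 85
11001110 = 206
IP: 153.19.85.206


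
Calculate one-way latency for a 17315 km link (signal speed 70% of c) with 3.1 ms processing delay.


Speed = 0.7 * 3e5 km/s = 210000 km/s
Propagation delay = 17315 / 210000 = 0.0825 s = 82.4524 ms
Processing delay = 3.1 ms
Total one-way latency = 85.5524 ms


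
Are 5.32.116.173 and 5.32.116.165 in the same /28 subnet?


Mask: 255.255.255.240
5.32.116.173 AND mask = 5.32.116.160
5.32.116.165 AND mask = 5.32.116.160
Yes, same subnet (5.32.116.160)


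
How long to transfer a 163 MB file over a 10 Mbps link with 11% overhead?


Effective throughput = 10 * (1 - 11/100) = 8.9 Mbps
File size in Mb = 163 * 8 = 1304 Mb
Time = 1304 / 8.9
Time = 146.5169 seconds


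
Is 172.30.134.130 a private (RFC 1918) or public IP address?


RFC 1918 private ranges:
  10.0.0.0/8 (10.0.0.0 - 10.255.255.255)
  172.16.0.0/12 (172.16.0.0 - 172.31.255.255)
  192.168.0.0/16 (192.168.0.0 - 192.168.255.255)
Private (in 172.16.0.0/12)


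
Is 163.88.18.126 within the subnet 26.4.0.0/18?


Subnet network: 26.4.0.0
Test IP AND mask: 163.88.0.0
No, 163.88.18.126 is not in 26.4.0.0/18


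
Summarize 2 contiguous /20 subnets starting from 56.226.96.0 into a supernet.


Original prefix: /20
Number of subnets: 2 = 2^1
New prefix = 20 - 1 = 19
Supernet: 56.226.96.0/19


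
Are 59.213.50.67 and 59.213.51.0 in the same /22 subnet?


Mask: 255.255.252.0
59.213.50.67 AND mask = 59.213.48.0
59.213.51.0 AND mask = 59.213.48.0
Yes, same subnet (59.213.48.0)
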